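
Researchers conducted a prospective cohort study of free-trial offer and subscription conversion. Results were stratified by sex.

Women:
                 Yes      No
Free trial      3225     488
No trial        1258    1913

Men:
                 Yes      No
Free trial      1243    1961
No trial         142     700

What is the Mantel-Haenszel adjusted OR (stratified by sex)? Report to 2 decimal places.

OR_MH = Σ(aᵢdᵢ/nᵢ) / Σ(bᵢcᵢ/nᵢ), where nᵢ is the stratum total.
Stratum 1 (Women): n = 6884; a·d/n = 3225·1913/6884 = 896.1977; b·c/n = 488·1258/6884 = 89.1784
Stratum 2 (Men): n = 4046; a·d/n = 1243·700/4046 = 215.0519; b·c/n = 1961·142/4046 = 68.8240
OR_MH = (896.1977 + 215.0519) / (89.1784 + 68.8240) = 1111.2496 / 158.0024 = 7.03312

7.03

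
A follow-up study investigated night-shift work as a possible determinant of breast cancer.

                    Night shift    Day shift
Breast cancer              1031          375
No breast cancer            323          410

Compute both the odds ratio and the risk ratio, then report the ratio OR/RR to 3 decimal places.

Reading the table with exposure as columns: a = 1031 (Night shift, case), b = 323 (Night shift, non-case), c = 375 (Day shift, case), d = 410.
OR = (1031·410)/(323·375) = 422710/121125 = 3.48987
Risk in exposed = 1031/1354 = 0.76145; risk in unexposed = 375/785 = 0.47771; RR = 1.59396
OR/RR = 3.48987 / 1.59396 = 2.18943
The outcome is not rare, so the OR lies further from 1 than the RR.

2.189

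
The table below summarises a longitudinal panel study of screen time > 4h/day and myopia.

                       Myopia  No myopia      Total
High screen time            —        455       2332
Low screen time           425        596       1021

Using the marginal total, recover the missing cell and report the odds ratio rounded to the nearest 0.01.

The missing cell is in the exposed row: 2332 − 455 = 1877.
So a = 1877, b = 455, c = 425, d = 596.
OR = (a·d)/(b·c) = (1877 × 596) / (455 × 425) = 1118692 / 193375 = 5.78509

5.79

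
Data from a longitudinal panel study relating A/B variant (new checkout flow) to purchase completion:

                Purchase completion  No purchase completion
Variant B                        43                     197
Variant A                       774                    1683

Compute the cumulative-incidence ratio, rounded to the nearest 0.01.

Cells: a = 43, b = 197, c = 774, d = 1683.
Risk in exposed = 43/240 = 0.17917; risk in unexposed = 774/2457 = 0.31502.
RR = 0.17917 / 0.31502 = 0.56875
The risk is 43% lower among the exposed than among the unexposed.

0.57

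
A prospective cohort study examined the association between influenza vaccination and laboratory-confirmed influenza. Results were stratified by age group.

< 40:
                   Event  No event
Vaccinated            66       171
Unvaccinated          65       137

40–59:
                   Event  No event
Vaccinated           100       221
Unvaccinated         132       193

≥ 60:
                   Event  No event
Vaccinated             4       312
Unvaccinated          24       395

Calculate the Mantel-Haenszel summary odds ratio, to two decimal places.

0.65

OR_MH = Σ(aᵢdᵢ/nᵢ) / Σ(bᵢcᵢ/nᵢ), where nᵢ is the stratum total.
Stratum 1 (< 40): n = 439; a·d/n = 66·137/439 = 20.5968; b·c/n = 171·65/439 = 25.3189
Stratum 2 (40–59): n = 646; a·d/n = 100·193/646 = 29.8762; b·c/n = 221·132/646 = 45.1579
Stratum 3 (≥ 60): n = 735; a·d/n = 4·395/735 = 2.1497; b·c/n = 312·24/735 = 10.1878
OR_MH = (20.5968 + 29.8762 + 2.1497) / (25.3189 + 45.1579 + 10.1878) = 52.6226 / 80.6646 = 0.65236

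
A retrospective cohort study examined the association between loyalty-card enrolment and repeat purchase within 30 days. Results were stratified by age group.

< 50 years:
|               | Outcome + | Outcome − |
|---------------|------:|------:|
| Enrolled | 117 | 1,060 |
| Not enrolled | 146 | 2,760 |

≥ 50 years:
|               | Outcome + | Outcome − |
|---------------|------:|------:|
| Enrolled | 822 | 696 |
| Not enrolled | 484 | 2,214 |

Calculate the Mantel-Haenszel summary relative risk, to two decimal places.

2.82

RR_MH = Σ(aᵢ·n₀ᵢ/nᵢ) / Σ(cᵢ·n₁ᵢ/nᵢ), with n₁ᵢ = aᵢ+bᵢ (exposed), n₀ᵢ = cᵢ+dᵢ (unexposed), nᵢ = n₁ᵢ+n₀ᵢ.
Stratum 1 (< 50 years): n₁ = 1177, n₀ = 2906, n = 4083; a·n₀/n = 117·2906/4083 = 83.2726; c·n₁/n = 146·1177/4083 = 42.0872
Stratum 2 (≥ 50 years): n₁ = 1518, n₀ = 2698, n = 4216; a·n₀/n = 822·2698/4216 = 526.0332; c·n₁/n = 484·1518/4216 = 174.2676
RR_MH = (83.2726 + 526.0332) / (42.0872 + 174.2676) = 609.3058 / 216.3547 = 2.81624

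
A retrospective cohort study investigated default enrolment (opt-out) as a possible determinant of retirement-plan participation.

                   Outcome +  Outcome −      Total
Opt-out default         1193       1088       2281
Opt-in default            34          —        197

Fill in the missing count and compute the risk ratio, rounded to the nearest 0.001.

The missing cell is in the unexposed row: 197 − 34 = 163.
So a = 1193, b = 1088, c = 34, d = 163.
RR = [a/(a+b)] / [c/(c+d)] = (1193/2281) / (34/197) = 0.52302/0.17259 = 3.03042

3.030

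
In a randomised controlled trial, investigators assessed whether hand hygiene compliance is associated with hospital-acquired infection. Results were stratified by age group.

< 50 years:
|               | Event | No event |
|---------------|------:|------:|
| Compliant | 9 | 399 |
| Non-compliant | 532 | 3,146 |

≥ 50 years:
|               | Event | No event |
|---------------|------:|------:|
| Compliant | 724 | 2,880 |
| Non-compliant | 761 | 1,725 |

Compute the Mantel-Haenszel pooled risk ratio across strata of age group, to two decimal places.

0.60

RR_MH = Σ(aᵢ·n₀ᵢ/nᵢ) / Σ(cᵢ·n₁ᵢ/nᵢ), with n₁ᵢ = aᵢ+bᵢ (exposed), n₀ᵢ = cᵢ+dᵢ (unexposed), nᵢ = n₁ᵢ+n₀ᵢ.
Stratum 1 (< 50 years): n₁ = 408, n₀ = 3678, n = 4086; a·n₀/n = 9·3678/4086 = 8.1013; c·n₁/n = 532·408/4086 = 53.1219
Stratum 2 (≥ 50 years): n₁ = 3604, n₀ = 2486, n = 6090; a·n₀/n = 724·2486/6090 = 295.5442; c·n₁/n = 761·3604/6090 = 450.3521
RR_MH = (8.1013 + 295.5442) / (53.1219 + 450.3521) = 303.6455 / 503.4739 = 0.60310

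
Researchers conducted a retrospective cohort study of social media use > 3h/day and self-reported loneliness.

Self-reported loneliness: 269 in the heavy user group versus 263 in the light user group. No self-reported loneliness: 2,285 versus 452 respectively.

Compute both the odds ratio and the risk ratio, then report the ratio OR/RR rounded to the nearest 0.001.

From the description: a = 269, b = 2285, c = 263, d = 452.
OR = (269·452)/(2285·263) = 121588/600955 = 0.20232
Risk in exposed = 269/2554 = 0.10532; risk in unexposed = 263/715 = 0.36783; RR = 0.28634
OR/RR = 0.20232 / 0.28634 = 0.70659
The outcome is not rare, so the OR lies further from 1 than the RR.

0.707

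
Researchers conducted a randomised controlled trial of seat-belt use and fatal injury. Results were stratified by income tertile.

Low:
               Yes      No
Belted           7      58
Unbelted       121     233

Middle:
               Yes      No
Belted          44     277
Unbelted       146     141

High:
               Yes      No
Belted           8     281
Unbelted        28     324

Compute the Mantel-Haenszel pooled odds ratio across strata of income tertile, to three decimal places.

OR_MH = Σ(aᵢdᵢ/nᵢ) / Σ(bᵢcᵢ/nᵢ), where nᵢ is the stratum total.
Stratum 1 (Low): n = 419; a·d/n = 7·233/419 = 3.8926; b·c/n = 58·121/419 = 16.7494
Stratum 2 (Middle): n = 608; a·d/n = 44·141/608 = 10.2039; b·c/n = 277·146/608 = 66.5164
Stratum 3 (High): n = 641; a·d/n = 8·324/641 = 4.0437; b·c/n = 281·28/641 = 12.2746
OR_MH = (3.8926 + 10.2039 + 4.0437) / (16.7494 + 66.5164 + 12.2746) = 18.1402 / 95.5404 = 0.18987

0.190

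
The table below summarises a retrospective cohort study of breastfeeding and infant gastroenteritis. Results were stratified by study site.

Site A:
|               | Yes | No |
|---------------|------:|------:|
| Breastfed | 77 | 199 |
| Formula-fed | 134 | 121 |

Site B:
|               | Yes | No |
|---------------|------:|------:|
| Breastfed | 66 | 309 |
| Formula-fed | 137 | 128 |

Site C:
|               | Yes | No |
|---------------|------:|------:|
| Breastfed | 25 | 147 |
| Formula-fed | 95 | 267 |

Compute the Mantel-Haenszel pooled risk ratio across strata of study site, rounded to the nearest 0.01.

RR_MH = Σ(aᵢ·n₀ᵢ/nᵢ) / Σ(cᵢ·n₁ᵢ/nᵢ), with n₁ᵢ = aᵢ+bᵢ (exposed), n₀ᵢ = cᵢ+dᵢ (unexposed), nᵢ = n₁ᵢ+n₀ᵢ.
Stratum 1 (Site A): n₁ = 276, n₀ = 255, n = 531; a·n₀/n = 77·255/531 = 36.9774; c·n₁/n = 134·276/531 = 69.6497
Stratum 2 (Site B): n₁ = 375, n₀ = 265, n = 640; a·n₀/n = 66·265/640 = 27.3281; c·n₁/n = 137·375/640 = 80.2734
Stratum 3 (Site C): n₁ = 172, n₀ = 362, n = 534; a·n₀/n = 25·362/534 = 16.9476; c·n₁/n = 95·172/534 = 30.5993
RR_MH = (36.9774 + 27.3281 + 16.9476) / (69.6497 + 80.2734 + 30.5993) = 81.2531 / 180.5224 = 0.45010

0.45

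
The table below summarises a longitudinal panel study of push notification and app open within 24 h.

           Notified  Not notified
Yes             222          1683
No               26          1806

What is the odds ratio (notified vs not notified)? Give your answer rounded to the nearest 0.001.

Reading the table with exposure as columns: a = 222 (Notified, case), b = 26 (Notified, non-case), c = 1683 (Not notified, case), d = 1806.
OR = (a·d)/(b·c) = (222 × 1806) / (26 × 1683) = 400932 / 43758 = 9.16248
The odds of app open within 24 h are about 9.16 times as high in the notified group.

9.162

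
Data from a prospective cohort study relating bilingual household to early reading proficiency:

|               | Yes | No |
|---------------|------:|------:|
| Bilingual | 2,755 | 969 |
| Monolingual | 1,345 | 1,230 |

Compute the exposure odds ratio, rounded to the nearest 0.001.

Cells: a = 2755, b = 969, c = 1345, d = 1230.
OR = (a·d)/(b·c) = (2755 × 1230) / (969 × 1345) = 3388650 / 1303305 = 2.60004
The odds of early reading proficiency are about 2.60 times as high in the bilingual group.

2.600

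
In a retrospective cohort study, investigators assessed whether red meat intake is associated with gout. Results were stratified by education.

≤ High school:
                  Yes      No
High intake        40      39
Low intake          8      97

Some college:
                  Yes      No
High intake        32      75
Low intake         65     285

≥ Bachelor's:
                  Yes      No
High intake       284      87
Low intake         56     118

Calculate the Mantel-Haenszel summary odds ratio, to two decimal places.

4.81

OR_MH = Σ(aᵢdᵢ/nᵢ) / Σ(bᵢcᵢ/nᵢ), where nᵢ is the stratum total.
Stratum 1 (≤ High school): n = 184; a·d/n = 40·97/184 = 21.0870; b·c/n = 39·8/184 = 1.6957
Stratum 2 (Some college): n = 457; a·d/n = 32·285/457 = 19.9562; b·c/n = 75·65/457 = 10.6674
Stratum 3 (≥ Bachelor's): n = 545; a·d/n = 284·118/545 = 61.4899; b·c/n = 87·56/545 = 8.9394
OR_MH = (21.0870 + 19.9562 + 61.4899) / (1.6957 + 10.6674 + 8.9394) = 102.5331 / 21.3025 = 4.81320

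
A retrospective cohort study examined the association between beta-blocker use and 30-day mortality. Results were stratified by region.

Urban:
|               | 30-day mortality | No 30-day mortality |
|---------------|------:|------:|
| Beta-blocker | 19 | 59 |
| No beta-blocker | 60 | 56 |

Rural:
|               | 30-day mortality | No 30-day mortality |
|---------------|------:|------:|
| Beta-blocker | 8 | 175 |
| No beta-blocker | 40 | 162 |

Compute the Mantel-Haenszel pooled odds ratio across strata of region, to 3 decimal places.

OR_MH = Σ(aᵢdᵢ/nᵢ) / Σ(bᵢcᵢ/nᵢ), where nᵢ is the stratum total.
Stratum 1 (Urban): n = 194; a·d/n = 19·56/194 = 5.4845; b·c/n = 59·60/194 = 18.2474
Stratum 2 (Rural): n = 385; a·d/n = 8·162/385 = 3.3662; b·c/n = 175·40/385 = 18.1818
OR_MH = (5.4845 + 3.3662) / (18.2474 + 18.1818) = 8.8508 / 36.4292 = 0.24296

0.243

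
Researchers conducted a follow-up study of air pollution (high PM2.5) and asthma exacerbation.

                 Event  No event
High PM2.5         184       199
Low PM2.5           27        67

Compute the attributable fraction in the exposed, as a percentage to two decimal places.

Cells: a = 184, b = 199, c = 27, d = 67.
Risk in exposed = 184/383 = 0.48042; risk in unexposed = 27/94 = 0.28723.
RR = 0.48042/0.28723 = 1.67257
AR% = (RR − 1)/RR × 100 = (1.67257 − 1)/1.67257 × 100 = 40.2116%

40.21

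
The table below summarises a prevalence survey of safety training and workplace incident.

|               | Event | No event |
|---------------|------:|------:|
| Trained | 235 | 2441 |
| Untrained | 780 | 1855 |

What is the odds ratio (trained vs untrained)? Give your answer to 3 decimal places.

Cells: a = 235, b = 2441, c = 780, d = 1855.
OR = (a·d)/(b·c) = (235 × 1855) / (2441 × 780) = 435925 / 1903980 = 0.22895
Exposure is associated with lower odds of workplace incident (OR = 0.23 < 1).

0.229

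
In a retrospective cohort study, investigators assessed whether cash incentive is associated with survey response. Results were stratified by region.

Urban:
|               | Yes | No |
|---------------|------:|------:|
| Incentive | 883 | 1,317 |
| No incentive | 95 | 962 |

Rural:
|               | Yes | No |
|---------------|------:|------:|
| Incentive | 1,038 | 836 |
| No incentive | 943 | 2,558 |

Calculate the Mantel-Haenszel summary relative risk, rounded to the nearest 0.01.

RR_MH = Σ(aᵢ·n₀ᵢ/nᵢ) / Σ(cᵢ·n₁ᵢ/nᵢ), with n₁ᵢ = aᵢ+bᵢ (exposed), n₀ᵢ = cᵢ+dᵢ (unexposed), nᵢ = n₁ᵢ+n₀ᵢ.
Stratum 1 (Urban): n₁ = 2200, n₀ = 1057, n = 3257; a·n₀/n = 883·1057/3257 = 286.5616; c·n₁/n = 95·2200/3257 = 64.1695
Stratum 2 (Rural): n₁ = 1874, n₀ = 3501, n = 5375; a·n₀/n = 1038·3501/5375 = 676.1001; c·n₁/n = 943·1874/5375 = 328.7780
RR_MH = (286.5616 + 676.1001) / (64.1695 + 328.7780) = 962.6617 / 392.9475 = 2.44985

2.45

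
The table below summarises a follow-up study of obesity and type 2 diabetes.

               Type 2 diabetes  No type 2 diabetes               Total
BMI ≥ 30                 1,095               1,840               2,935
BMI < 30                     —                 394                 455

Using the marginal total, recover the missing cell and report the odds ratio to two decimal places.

3.84

The missing cell is in the unexposed row: 455 − 394 = 61.
So a = 1095, b = 1840, c = 61, d = 394.
OR = (a·d)/(b·c) = (1095 × 394) / (1840 × 61) = 431430 / 112240 = 3.84382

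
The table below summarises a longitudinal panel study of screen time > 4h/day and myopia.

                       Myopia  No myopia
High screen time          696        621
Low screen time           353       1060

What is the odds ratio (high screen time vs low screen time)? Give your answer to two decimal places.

Cells: a = 696, b = 621, c = 353, d = 1060.
OR = (a·d)/(b·c) = (696 × 1060) / (621 × 353) = 737760 / 219213 = 3.36549
The odds of myopia are about 3.37 times as high in the high screen time group.

3.37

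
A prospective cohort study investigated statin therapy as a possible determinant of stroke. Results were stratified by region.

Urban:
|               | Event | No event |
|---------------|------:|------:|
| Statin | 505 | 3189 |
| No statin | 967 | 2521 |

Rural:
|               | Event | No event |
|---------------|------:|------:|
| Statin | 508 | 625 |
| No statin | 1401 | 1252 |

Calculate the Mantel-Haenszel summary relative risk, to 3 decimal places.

RR_MH = Σ(aᵢ·n₀ᵢ/nᵢ) / Σ(cᵢ·n₁ᵢ/nᵢ), with n₁ᵢ = aᵢ+bᵢ (exposed), n₀ᵢ = cᵢ+dᵢ (unexposed), nᵢ = n₁ᵢ+n₀ᵢ.
Stratum 1 (Urban): n₁ = 3694, n₀ = 3488, n = 7182; a·n₀/n = 505·3488/7182 = 245.2576; c·n₁/n = 967·3694/7182 = 497.3681
Stratum 2 (Rural): n₁ = 1133, n₀ = 2653, n = 3786; a·n₀/n = 508·2653/3786 = 355.9757; c·n₁/n = 1401·1133/3786 = 419.2639
RR_MH = (245.2576 + 355.9757) / (497.3681 + 419.2639) = 601.2333 / 916.6320 = 0.65592

0.656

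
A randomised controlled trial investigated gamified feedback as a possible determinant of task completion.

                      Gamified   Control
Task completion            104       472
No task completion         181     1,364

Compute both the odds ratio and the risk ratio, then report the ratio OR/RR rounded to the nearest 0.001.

1.170

Reading the table with exposure as columns: a = 104 (Gamified, case), b = 181 (Gamified, non-case), c = 472 (Control, case), d = 1364.
OR = (104·1364)/(181·472) = 141856/85432 = 1.66046
Risk in exposed = 104/285 = 0.36491; risk in unexposed = 472/1836 = 0.25708; RR = 1.41945
OR/RR = 1.66046 / 1.41945 = 1.16979
The outcome is not rare, so the OR lies further from 1 than the RR.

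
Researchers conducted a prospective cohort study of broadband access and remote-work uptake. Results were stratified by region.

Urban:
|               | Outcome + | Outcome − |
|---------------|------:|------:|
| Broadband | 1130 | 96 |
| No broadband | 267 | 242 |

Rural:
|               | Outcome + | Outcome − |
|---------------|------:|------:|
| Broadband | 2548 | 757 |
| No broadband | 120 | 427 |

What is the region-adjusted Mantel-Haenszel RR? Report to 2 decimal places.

2.38

RR_MH = Σ(aᵢ·n₀ᵢ/nᵢ) / Σ(cᵢ·n₁ᵢ/nᵢ), with n₁ᵢ = aᵢ+bᵢ (exposed), n₀ᵢ = cᵢ+dᵢ (unexposed), nᵢ = n₁ᵢ+n₀ᵢ.
Stratum 1 (Urban): n₁ = 1226, n₀ = 509, n = 1735; a·n₀/n = 1130·509/1735 = 331.5101; c·n₁/n = 267·1226/1735 = 188.6697
Stratum 2 (Rural): n₁ = 3305, n₀ = 547, n = 3852; a·n₀/n = 2548·547/3852 = 361.8266; c·n₁/n = 120·3305/3852 = 102.9595
RR_MH = (331.5101 + 361.8266) / (188.6697 + 102.9595) = 693.3367 / 291.6292 = 2.37746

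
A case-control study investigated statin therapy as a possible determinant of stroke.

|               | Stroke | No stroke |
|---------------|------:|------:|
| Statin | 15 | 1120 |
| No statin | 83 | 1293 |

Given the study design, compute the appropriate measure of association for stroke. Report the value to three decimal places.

0.209

Cells: a = 15, b = 1120, c = 83, d = 1293.
This is a case-control study: participants were sampled on outcome status, so risks in the source population cannot be estimated directly — relative risk is not valid here. The odds ratio is the appropriate measure.
OR = (a·d)/(b·c) = (15 × 1293) / (1120 × 83) = 19395 / 92960 = 0.20864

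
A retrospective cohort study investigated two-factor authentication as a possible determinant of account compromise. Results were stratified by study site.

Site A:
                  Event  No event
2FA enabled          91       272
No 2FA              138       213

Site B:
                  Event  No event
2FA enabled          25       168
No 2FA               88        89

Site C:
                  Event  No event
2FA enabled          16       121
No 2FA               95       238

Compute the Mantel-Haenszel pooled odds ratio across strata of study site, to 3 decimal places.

0.353

OR_MH = Σ(aᵢdᵢ/nᵢ) / Σ(bᵢcᵢ/nᵢ), where nᵢ is the stratum total.
Stratum 1 (Site A): n = 714; a·d/n = 91·213/714 = 27.1471; b·c/n = 272·138/714 = 52.5714
Stratum 2 (Site B): n = 370; a·d/n = 25·89/370 = 6.0135; b·c/n = 168·88/370 = 39.9568
Stratum 3 (Site C): n = 470; a·d/n = 16·238/470 = 8.1021; b·c/n = 121·95/470 = 24.4574
OR_MH = (27.1471 + 6.0135 + 8.1021) / (52.5714 + 39.9568 + 24.4574) = 41.2627 / 116.9856 = 0.35272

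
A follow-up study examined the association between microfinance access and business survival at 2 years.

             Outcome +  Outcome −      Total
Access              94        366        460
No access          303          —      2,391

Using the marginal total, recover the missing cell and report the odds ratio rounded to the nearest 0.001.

1.770

The missing cell is in the unexposed row: 2391 − 303 = 2088.
So a = 94, b = 366, c = 303, d = 2088.
OR = (a·d)/(b·c) = (94 × 2088) / (366 × 303) = 196272 / 110898 = 1.76984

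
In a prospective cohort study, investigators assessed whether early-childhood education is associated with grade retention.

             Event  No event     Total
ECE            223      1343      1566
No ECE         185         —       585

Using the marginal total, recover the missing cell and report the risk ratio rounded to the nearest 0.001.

0.450

The missing cell is in the unexposed row: 585 − 185 = 400.
So a = 223, b = 1343, c = 185, d = 400.
RR = [a/(a+b)] / [c/(c+d)] = (223/1566) / (185/585) = 0.14240/0.31624 = 0.45030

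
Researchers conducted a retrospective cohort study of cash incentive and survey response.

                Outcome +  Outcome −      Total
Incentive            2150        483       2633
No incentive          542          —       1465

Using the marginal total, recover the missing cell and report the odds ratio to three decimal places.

The missing cell is in the unexposed row: 1465 − 542 = 923.
So a = 2150, b = 483, c = 542, d = 923.
OR = (a·d)/(b·c) = (2150 × 923) / (483 × 542) = 1984450 / 261786 = 7.58043

7.580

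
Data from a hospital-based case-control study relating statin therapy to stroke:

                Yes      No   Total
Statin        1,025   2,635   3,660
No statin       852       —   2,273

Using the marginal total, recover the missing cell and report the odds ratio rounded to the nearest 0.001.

The missing cell is in the unexposed row: 2273 − 852 = 1421.
So a = 1025, b = 2635, c = 852, d = 1421.
OR = (a·d)/(b·c) = (1025 × 1421) / (2635 × 852) = 1456525 / 2245020 = 0.64878

0.649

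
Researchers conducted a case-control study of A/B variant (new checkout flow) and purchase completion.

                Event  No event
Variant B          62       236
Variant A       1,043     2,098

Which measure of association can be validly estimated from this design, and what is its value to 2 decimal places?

Cells: a = 62, b = 236, c = 1043, d = 2098.
This is a case-control study: participants were sampled on outcome status, so risks in the source population cannot be estimated directly — relative risk is not valid here. The odds ratio is the appropriate measure.
OR = (a·d)/(b·c) = (62 × 2098) / (236 × 1043) = 130076 / 246148 = 0.52845

0.53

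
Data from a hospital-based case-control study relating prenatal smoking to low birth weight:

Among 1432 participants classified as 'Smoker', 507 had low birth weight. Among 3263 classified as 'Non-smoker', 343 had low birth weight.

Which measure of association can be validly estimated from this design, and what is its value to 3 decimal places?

From the description: a = 507, b = 925, c = 343, d = 2920.
This is a hospital-based case-control study: participants were sampled on outcome status, so risks in the source population cannot be estimated directly — relative risk is not valid here. The odds ratio is the appropriate measure.
OR = (a·d)/(b·c) = (507 × 2920) / (925 × 343) = 1480440 / 317275 = 4.66611

4.666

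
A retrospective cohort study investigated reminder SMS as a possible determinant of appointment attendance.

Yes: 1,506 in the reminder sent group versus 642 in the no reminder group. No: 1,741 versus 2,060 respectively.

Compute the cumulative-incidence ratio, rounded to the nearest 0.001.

1.952

From the description: a = 1506, b = 1741, c = 642, d = 2060.
Risk in exposed = 1506/3247 = 0.46381; risk in unexposed = 642/2702 = 0.23760.
RR = 0.46381 / 0.23760 = 1.95206
The risk among the exposed is 1.95 times that among the unexposed.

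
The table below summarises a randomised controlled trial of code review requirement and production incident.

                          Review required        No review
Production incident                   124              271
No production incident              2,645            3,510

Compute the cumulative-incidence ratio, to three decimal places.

0.625

Reading the table with exposure as columns: a = 124 (Review required, case), b = 2645 (Review required, non-case), c = 271 (No review, case), d = 3510.
Risk in exposed = 124/2769 = 0.04478; risk in unexposed = 271/3781 = 0.07167.
RR = 0.04478 / 0.07167 = 0.62479
The risk is 38% lower among the exposed than among the unexposed.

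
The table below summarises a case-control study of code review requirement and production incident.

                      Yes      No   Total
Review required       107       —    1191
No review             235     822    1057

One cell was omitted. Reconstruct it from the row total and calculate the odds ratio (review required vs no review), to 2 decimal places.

The missing cell is in the exposed row: 1191 − 107 = 1084.
So a = 107, b = 1084, c = 235, d = 822.
OR = (a·d)/(b·c) = (107 × 822) / (1084 × 235) = 87954 / 254740 = 0.34527

0.35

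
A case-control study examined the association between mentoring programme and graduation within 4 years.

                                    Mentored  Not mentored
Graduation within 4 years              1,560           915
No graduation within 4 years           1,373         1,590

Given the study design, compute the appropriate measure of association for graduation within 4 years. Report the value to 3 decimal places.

1.974

Reading the table with exposure as columns: a = 1560 (Mentored, case), b = 1373 (Mentored, non-case), c = 915 (Not mentored, case), d = 1590.
This is a case-control study: participants were sampled on outcome status, so risks in the source population cannot be estimated directly — relative risk is not valid here. The odds ratio is the appropriate measure.
OR = (a·d)/(b·c) = (1560 × 1590) / (1373 × 915) = 2480400 / 1256295 = 1.97438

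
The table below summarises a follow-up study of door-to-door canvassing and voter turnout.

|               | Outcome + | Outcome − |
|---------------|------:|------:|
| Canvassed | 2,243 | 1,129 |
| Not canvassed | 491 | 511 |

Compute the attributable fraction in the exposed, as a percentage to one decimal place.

Cells: a = 2243, b = 1129, c = 491, d = 511.
Risk in exposed = 2243/3372 = 0.66518; risk in unexposed = 491/1002 = 0.49002.
RR = 0.66518/0.49002 = 1.35746
AR% = (RR − 1)/RR × 100 = (1.35746 − 1)/1.35746 × 100 = 26.3332%

26.3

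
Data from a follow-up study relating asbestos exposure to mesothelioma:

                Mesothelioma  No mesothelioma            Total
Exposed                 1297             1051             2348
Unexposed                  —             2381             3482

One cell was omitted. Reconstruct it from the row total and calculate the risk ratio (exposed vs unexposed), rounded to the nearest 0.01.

1.75

The missing cell is in the unexposed row: 3482 − 2381 = 1101.
So a = 1297, b = 1051, c = 1101, d = 2381.
RR = [a/(a+b)] / [c/(c+d)] = (1297/2348) / (1101/3482) = 0.55239/0.31620 = 1.74696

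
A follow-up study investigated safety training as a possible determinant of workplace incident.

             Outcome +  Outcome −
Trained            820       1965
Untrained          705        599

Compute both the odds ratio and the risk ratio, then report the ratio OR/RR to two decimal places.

Cells: a = 820, b = 1965, c = 705, d = 599.
OR = (820·599)/(1965·705) = 491180/1385325 = 0.35456
Risk in exposed = 820/2785 = 0.29443; risk in unexposed = 705/1304 = 0.54064; RR = 0.54460
OR/RR = 0.35456 / 0.54460 = 0.65105
The outcome is not rare, so the OR lies further from 1 than the RR.

0.65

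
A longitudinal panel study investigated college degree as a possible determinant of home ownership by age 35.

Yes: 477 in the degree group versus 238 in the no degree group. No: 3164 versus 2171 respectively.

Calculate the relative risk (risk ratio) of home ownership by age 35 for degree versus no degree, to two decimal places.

1.33

From the description: a = 477, b = 3164, c = 238, d = 2171.
Risk in exposed = 477/3641 = 0.13101; risk in unexposed = 238/2409 = 0.09880.
RR = 0.13101 / 0.09880 = 1.32604
The risk among the exposed is 1.33 times that among the unexposed.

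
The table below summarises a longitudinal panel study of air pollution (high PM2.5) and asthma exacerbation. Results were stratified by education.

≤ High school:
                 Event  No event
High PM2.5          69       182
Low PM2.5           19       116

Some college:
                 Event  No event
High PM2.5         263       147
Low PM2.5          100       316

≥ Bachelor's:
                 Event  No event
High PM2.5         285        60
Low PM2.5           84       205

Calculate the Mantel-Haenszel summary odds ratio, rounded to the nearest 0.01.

6.15

OR_MH = Σ(aᵢdᵢ/nᵢ) / Σ(bᵢcᵢ/nᵢ), where nᵢ is the stratum total.
Stratum 1 (≤ High school): n = 386; a·d/n = 69·116/386 = 20.7358; b·c/n = 182·19/386 = 8.9585
Stratum 2 (Some college): n = 826; a·d/n = 263·316/826 = 100.6150; b·c/n = 147·100/826 = 17.7966
Stratum 3 (≥ Bachelor's): n = 634; a·d/n = 285·205/634 = 92.1530; b·c/n = 60·84/634 = 7.9495
OR_MH = (20.7358 + 100.6150 + 92.1530) / (8.9585 + 17.7966 + 7.9495) = 213.5038 / 34.7047 = 6.15202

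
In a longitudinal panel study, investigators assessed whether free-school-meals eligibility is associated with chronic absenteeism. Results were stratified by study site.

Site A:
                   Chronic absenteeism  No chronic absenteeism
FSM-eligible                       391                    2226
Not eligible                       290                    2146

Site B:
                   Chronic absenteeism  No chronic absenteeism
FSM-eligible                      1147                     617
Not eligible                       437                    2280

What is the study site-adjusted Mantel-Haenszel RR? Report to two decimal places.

RR_MH = Σ(aᵢ·n₀ᵢ/nᵢ) / Σ(cᵢ·n₁ᵢ/nᵢ), with n₁ᵢ = aᵢ+bᵢ (exposed), n₀ᵢ = cᵢ+dᵢ (unexposed), nᵢ = n₁ᵢ+n₀ᵢ.
Stratum 1 (Site A): n₁ = 2617, n₀ = 2436, n = 5053; a·n₀/n = 391·2436/5053 = 188.4971; c·n₁/n = 290·2617/5053 = 150.1939
Stratum 2 (Site B): n₁ = 1764, n₀ = 2717, n = 4481; a·n₀/n = 1147·2717/4481 = 695.4695; c·n₁/n = 437·1764/4481 = 172.0304
RR_MH = (188.4971 + 695.4695) / (150.1939 + 172.0304) = 883.9667 / 322.2243 = 2.74333

2.74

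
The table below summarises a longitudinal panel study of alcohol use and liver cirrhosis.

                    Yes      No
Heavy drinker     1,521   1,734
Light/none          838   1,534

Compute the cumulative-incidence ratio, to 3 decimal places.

Cells: a = 1521, b = 1734, c = 838, d = 1534.
Risk in exposed = 1521/3255 = 0.46728; risk in unexposed = 838/2372 = 0.35329.
RR = 0.46728 / 0.35329 = 1.32266
The risk among the exposed is 1.32 times that among the unexposed.

1.323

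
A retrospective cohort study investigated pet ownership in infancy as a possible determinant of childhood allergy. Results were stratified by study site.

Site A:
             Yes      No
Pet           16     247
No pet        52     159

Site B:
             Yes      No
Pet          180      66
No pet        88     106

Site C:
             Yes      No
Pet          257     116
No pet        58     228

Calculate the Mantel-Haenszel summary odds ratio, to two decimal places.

OR_MH = Σ(aᵢdᵢ/nᵢ) / Σ(bᵢcᵢ/nᵢ), where nᵢ is the stratum total.
Stratum 1 (Site A): n = 474; a·d/n = 16·159/474 = 5.3671; b·c/n = 247·52/474 = 27.0970
Stratum 2 (Site B): n = 440; a·d/n = 180·106/440 = 43.3636; b·c/n = 66·88/440 = 13.2000
Stratum 3 (Site C): n = 659; a·d/n = 257·228/659 = 88.9165; b·c/n = 116·58/659 = 10.2094
OR_MH = (5.3671 + 43.3636 + 88.9165) / (27.0970 + 13.2000 + 10.2094) = 137.6473 / 50.5065 = 2.72534

2.73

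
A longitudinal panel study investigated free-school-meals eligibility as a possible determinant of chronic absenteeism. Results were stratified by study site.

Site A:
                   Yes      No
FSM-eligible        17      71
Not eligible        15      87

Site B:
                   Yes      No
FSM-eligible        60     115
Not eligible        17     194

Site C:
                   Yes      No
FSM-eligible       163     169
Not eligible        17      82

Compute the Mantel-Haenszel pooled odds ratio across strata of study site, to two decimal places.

OR_MH = Σ(aᵢdᵢ/nᵢ) / Σ(bᵢcᵢ/nᵢ), where nᵢ is the stratum total.
Stratum 1 (Site A): n = 190; a·d/n = 17·87/190 = 7.7842; b·c/n = 71·15/190 = 5.6053
Stratum 2 (Site B): n = 386; a·d/n = 60·194/386 = 30.1554; b·c/n = 115·17/386 = 5.0648
Stratum 3 (Site C): n = 431; a·d/n = 163·82/431 = 31.0116; b·c/n = 169·17/431 = 6.6659
OR_MH = (7.7842 + 30.1554 + 31.0116) / (5.6053 + 5.0648 + 6.6659) = 68.9513 / 17.3359 = 3.97736

3.98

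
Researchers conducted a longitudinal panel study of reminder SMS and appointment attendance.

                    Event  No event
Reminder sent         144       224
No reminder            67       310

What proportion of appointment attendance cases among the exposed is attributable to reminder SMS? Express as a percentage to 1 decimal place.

Cells: a = 144, b = 224, c = 67, d = 310.
Risk in exposed = 144/368 = 0.39130; risk in unexposed = 67/377 = 0.17772.
RR = 0.39130/0.17772 = 2.20182
AR% = (RR − 1)/RR × 100 = (2.20182 − 1)/2.20182 × 100 = 54.5830%

54.6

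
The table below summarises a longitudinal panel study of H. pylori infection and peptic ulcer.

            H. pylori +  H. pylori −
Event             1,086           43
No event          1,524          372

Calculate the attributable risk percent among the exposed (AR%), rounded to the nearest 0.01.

Reading the table with exposure as columns: a = 1086 (H. pylori +, case), b = 1524 (H. pylori +, non-case), c = 43 (H. pylori −, case), d = 372.
Risk in exposed = 1086/2610 = 0.41609; risk in unexposed = 43/415 = 0.10361.
RR = 0.41609/0.10361 = 4.01577
AR% = (RR − 1)/RR × 100 = (4.01577 − 1)/4.01577 × 100 = 75.0982%

75.10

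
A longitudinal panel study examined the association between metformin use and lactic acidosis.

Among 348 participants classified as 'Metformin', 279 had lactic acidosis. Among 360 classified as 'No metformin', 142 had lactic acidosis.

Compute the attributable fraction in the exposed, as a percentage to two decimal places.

From the description: a = 279, b = 69, c = 142, d = 218.
Risk in exposed = 279/348 = 0.80172; risk in unexposed = 142/360 = 0.39444.
RR = 0.80172/0.39444 = 2.03254
AR% = (RR − 1)/RR × 100 = (2.03254 − 1)/2.03254 × 100 = 50.8005%

50.80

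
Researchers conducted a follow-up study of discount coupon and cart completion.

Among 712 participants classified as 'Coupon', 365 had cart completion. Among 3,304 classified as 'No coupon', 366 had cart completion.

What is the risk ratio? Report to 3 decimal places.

4.628

From the description: a = 365, b = 347, c = 366, d = 2938.
Risk in exposed = 365/712 = 0.51264; risk in unexposed = 366/3304 = 0.11077.
RR = 0.51264 / 0.11077 = 4.62777
The risk among the exposed is 4.63 times that among the unexposed.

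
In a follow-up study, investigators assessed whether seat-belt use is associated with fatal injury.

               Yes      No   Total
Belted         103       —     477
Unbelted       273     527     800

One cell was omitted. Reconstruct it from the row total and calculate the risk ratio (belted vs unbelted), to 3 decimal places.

The missing cell is in the exposed row: 477 − 103 = 374.
So a = 103, b = 374, c = 273, d = 527.
RR = [a/(a+b)] / [c/(c+d)] = (103/477) / (273/800) = 0.21593/0.34125 = 0.63277

0.633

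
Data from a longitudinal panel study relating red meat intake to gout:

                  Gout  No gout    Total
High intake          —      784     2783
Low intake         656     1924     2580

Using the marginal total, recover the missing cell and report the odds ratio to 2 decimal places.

The missing cell is in the exposed row: 2783 − 784 = 1999.
So a = 1999, b = 784, c = 656, d = 1924.
OR = (a·d)/(b·c) = (1999 × 1924) / (784 × 656) = 3846076 / 514304 = 7.47822

7.48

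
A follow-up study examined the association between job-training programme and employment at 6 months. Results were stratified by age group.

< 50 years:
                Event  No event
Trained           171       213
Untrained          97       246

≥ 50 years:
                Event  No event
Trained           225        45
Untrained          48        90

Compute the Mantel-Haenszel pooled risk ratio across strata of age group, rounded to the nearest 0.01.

1.89

RR_MH = Σ(aᵢ·n₀ᵢ/nᵢ) / Σ(cᵢ·n₁ᵢ/nᵢ), with n₁ᵢ = aᵢ+bᵢ (exposed), n₀ᵢ = cᵢ+dᵢ (unexposed), nᵢ = n₁ᵢ+n₀ᵢ.
Stratum 1 (< 50 years): n₁ = 384, n₀ = 343, n = 727; a·n₀/n = 171·343/727 = 80.6781; c·n₁/n = 97·384/727 = 51.2352
Stratum 2 (≥ 50 years): n₁ = 270, n₀ = 138, n = 408; a·n₀/n = 225·138/408 = 76.1029; c·n₁/n = 48·270/408 = 31.7647
RR_MH = (80.6781 + 76.1029) / (51.2352 + 31.7647) = 156.7811 / 82.9999 = 1.88893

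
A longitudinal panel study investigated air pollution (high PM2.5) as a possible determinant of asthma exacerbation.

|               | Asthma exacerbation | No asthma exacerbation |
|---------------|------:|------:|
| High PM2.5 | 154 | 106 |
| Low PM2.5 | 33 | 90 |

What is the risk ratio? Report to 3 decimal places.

2.208

Cells: a = 154, b = 106, c = 33, d = 90.
Risk in exposed = 154/260 = 0.59231; risk in unexposed = 33/123 = 0.26829.
RR = 0.59231 / 0.26829 = 2.20769
The risk among the exposed is 2.21 times that among the unexposed.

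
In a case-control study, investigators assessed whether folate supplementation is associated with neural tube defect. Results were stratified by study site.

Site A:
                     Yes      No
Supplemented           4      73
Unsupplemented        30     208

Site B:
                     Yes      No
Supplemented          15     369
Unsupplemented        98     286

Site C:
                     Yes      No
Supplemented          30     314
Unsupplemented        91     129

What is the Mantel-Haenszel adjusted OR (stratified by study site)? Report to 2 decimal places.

0.14

OR_MH = Σ(aᵢdᵢ/nᵢ) / Σ(bᵢcᵢ/nᵢ), where nᵢ is the stratum total.
Stratum 1 (Site A): n = 315; a·d/n = 4·208/315 = 2.6413; b·c/n = 73·30/315 = 6.9524
Stratum 2 (Site B): n = 768; a·d/n = 15·286/768 = 5.5859; b·c/n = 369·98/768 = 47.0859
Stratum 3 (Site C): n = 564; a·d/n = 30·129/564 = 6.8617; b·c/n = 314·91/564 = 50.6631
OR_MH = (2.6413 + 5.5859 + 6.8617) / (6.9524 + 47.0859 + 50.6631) = 15.0889 / 104.7014 = 0.14411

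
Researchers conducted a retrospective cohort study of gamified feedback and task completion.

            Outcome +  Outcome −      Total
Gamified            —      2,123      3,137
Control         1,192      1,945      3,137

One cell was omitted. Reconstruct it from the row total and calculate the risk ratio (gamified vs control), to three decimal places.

0.851

The missing cell is in the exposed row: 3137 − 2123 = 1014.
So a = 1014, b = 2123, c = 1192, d = 1945.
RR = [a/(a+b)] / [c/(c+d)] = (1014/3137) / (1192/3137) = 0.32324/0.37998 = 0.85067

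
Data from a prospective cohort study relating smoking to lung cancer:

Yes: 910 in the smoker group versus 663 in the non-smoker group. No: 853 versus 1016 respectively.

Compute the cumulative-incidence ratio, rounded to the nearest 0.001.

From the description: a = 910, b = 853, c = 663, d = 1016.
Risk in exposed = 910/1763 = 0.51617; risk in unexposed = 663/1679 = 0.39488.
RR = 0.51617 / 0.39488 = 1.30715
The risk among the exposed is 1.31 times that among the unexposed.

1.307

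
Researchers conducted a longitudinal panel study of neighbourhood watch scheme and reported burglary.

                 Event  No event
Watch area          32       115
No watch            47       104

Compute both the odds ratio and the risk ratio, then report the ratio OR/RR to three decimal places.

0.880

Cells: a = 32, b = 115, c = 47, d = 104.
OR = (32·104)/(115·47) = 3328/5405 = 0.61573
Risk in exposed = 32/147 = 0.21769; risk in unexposed = 47/151 = 0.31126; RR = 0.69938
OR/RR = 0.61573 / 0.69938 = 0.88039
The outcome is not rare, so the OR lies further from 1 than the RR.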